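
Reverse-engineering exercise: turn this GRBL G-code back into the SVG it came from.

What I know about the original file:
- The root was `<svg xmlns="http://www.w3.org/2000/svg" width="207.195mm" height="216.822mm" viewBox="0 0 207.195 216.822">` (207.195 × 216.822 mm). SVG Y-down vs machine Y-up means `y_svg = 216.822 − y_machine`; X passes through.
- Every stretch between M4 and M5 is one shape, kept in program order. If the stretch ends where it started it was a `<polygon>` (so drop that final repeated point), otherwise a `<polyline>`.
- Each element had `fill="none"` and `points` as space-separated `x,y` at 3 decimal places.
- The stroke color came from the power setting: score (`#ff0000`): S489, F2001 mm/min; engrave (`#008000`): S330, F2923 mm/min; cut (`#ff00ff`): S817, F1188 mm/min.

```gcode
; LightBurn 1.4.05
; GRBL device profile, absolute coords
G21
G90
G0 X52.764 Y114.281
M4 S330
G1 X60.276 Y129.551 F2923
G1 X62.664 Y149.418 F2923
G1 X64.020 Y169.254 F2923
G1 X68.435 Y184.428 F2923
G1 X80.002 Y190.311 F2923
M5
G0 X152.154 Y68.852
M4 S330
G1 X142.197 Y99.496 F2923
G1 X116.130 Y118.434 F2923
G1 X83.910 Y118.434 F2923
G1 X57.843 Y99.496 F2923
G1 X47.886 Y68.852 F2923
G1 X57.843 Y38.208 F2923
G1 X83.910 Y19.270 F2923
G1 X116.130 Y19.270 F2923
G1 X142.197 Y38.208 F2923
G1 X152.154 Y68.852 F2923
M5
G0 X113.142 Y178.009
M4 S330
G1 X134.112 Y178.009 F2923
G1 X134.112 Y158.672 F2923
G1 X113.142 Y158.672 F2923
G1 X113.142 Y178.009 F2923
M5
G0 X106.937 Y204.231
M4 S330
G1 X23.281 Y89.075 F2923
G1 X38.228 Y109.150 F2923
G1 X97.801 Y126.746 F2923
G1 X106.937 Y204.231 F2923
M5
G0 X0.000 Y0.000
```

Each laser-on run becomes one SVG element. Flip Y back into SVG space with y_svg = 216.822 − y_machine. Every run uses S330, so all elements get stroke `#008000` (engrave).

Run 1: The run is open, so emit a `<polyline>` with points (Y-flipped): 52.764,102.541 60.276,87.271 62.664,67.404 64.020,47.568 68.435,32.394 80.002,26.511.

Run 2: The run returns to its start, so emit a `<polygon>` with points (Y-flipped): 152.154,147.970 142.197,117.326 116.130,98.388 83.910,98.388 57.843,117.326 47.886,147.970 57.843,178.614 83.910,197.552 116.130,197.552 142.197,178.614.

Run 3: The run returns to its start, so emit a `<polygon>` with points (Y-flipped): 113.142,38.813 134.112,38.813 134.112,58.150 113.142,58.150.

Run 4: The run returns to its start, so emit a `<polygon>` with points (Y-flipped): 106.937,12.591 23.281,127.747 38.228,107.672 97.801,90.076.

<svg xmlns="http://www.w3.org/2000/svg" width="207.195mm" height="216.822mm" viewBox="0 0 207.195 216.822">
  <polyline points="52.764,102.541 60.276,87.271 62.664,67.404 64.020,47.568 68.435,32.394 80.002,26.511" fill="none" stroke="#008000"/>
  <polygon points="152.154,147.970 142.197,117.326 116.130,98.388 83.910,98.388 57.843,117.326 47.886,147.970 57.843,178.614 83.910,197.552 116.130,197.552 142.197,178.614" fill="none" stroke="#008000"/>
  <polygon points="113.142,38.813 134.112,38.813 134.112,58.150 113.142,58.150" fill="none" stroke="#008000"/>
  <polygon points="106.937,12.591 23.281,127.747 38.228,107.672 97.801,90.076" fill="none" stroke="#008000"/>
</svg>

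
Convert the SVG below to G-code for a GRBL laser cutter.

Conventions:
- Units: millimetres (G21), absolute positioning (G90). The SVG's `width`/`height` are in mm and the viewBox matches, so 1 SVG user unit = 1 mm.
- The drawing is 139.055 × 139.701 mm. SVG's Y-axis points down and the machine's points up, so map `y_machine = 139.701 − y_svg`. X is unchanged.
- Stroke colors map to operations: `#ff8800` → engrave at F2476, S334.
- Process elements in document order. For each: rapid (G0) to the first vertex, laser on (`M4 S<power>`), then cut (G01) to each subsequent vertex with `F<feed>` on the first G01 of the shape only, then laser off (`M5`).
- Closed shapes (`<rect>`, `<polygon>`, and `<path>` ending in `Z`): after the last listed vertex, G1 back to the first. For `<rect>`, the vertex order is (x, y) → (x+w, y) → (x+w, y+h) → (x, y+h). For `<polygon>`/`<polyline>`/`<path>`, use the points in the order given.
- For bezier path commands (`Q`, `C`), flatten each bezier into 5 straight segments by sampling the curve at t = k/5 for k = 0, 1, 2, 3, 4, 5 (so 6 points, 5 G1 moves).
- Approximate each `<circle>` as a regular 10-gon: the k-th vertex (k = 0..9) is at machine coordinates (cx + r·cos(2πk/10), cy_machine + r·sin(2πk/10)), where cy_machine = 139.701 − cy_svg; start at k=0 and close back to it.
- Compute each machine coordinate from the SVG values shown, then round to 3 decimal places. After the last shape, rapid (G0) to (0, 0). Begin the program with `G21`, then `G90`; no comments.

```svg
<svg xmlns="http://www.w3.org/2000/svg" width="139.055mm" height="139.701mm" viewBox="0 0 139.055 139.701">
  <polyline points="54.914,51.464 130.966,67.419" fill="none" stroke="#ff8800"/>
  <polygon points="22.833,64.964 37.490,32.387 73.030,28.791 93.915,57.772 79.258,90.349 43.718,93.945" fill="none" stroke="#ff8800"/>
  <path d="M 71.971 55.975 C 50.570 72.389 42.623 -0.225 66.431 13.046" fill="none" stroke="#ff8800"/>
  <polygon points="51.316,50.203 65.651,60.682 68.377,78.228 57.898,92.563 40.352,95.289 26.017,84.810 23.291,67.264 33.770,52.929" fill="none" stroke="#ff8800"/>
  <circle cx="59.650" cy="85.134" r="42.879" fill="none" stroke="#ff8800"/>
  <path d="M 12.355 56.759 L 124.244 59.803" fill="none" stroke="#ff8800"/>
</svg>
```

1 u = 1 mm; y_m = 139.701 − y.

[1] `<polyline>` line segment, #ff8800→engrave S334 F2476: (54.914,88.237) → (130.966,72.282)

[2] `<polygon>` regular polygon, #ff8800→engrave S334 F2476: (22.833,74.737) → (37.490,107.314) → (73.030,110.910) → (93.915,81.929) → (79.258,49.352) → (43.718,45.756) → (22.833,74.737) (closed)

[3] `<path>` cubic bezier, #ff8800→engrave S334 F2476: (71.971,83.726) → (60.891,83.162) → (53.919,95.568) → (51.933,112.550) → (55.810,125.711) → (66.431,126.655)

[4] `<polygon>` regular polygon, #ff8800→engrave S334 F2476: (51.316,89.498) → (65.651,79.019) → (68.377,61.473) → (57.898,47.138) → (40.352,44.412) → (26.017,54.891) → (23.291,72.437) → (33.770,86.772) → (51.316,89.498) (closed)

[5] `<circle>` circle, #ff8800→engrave S334 F2476: (102.529,54.567) → (94.340,79.771) → (72.900,95.347) → (46.400,95.347) → (24.960,79.771) → (16.771,54.567) → (24.960,29.363) → (46.400,13.787) → (72.900,13.787) → (94.340,29.363) → (102.529,54.567) (closed)

[6] `<path>` line segment, #ff8800→engrave S334 F2476: (12.355,82.942) → (124.244,79.898)

G21
G90
G0 X54.914 Y88.237
M4 S334
G01 X130.966 Y72.282 F2476
M5
G0 X22.833 Y74.737
M4 S334
G01 X37.490 Y107.314 F2476
G01 X73.030 Y110.910
G01 X93.915 Y81.929
G01 X79.258 Y49.352
G01 X43.718 Y45.756
G01 X22.833 Y74.737
M5
G0 X71.971 Y83.726
M4 S334
G01 X60.891 Y83.162 F2476
G01 X53.919 Y95.568
G01 X51.933 Y112.550
G01 X55.810 Y125.711
G01 X66.431 Y126.655
M5
G0 X51.316 Y89.498
M4 S334
G01 X65.651 Y79.019 F2476
G01 X68.377 Y61.473
G01 X57.898 Y47.138
G01 X40.352 Y44.412
G01 X26.017 Y54.891
G01 X23.291 Y72.437
G01 X33.770 Y86.772
G01 X51.316 Y89.498
M5
G0 X102.529 Y54.567
M4 S334
G01 X94.340 Y79.771 F2476
G01 X72.900 Y95.347
G01 X46.400 Y95.347
G01 X24.960 Y79.771
G01 X16.771 Y54.567
G01 X24.960 Y29.363
G01 X46.400 Y13.787
G01 X72.900 Y13.787
G01 X94.340 Y29.363
G01 X102.529 Y54.567
M5
G0 X12.355 Y82.942
M4 S334
G01 X124.244 Y79.898 F2476
M5
G0 X0.000 Y0.000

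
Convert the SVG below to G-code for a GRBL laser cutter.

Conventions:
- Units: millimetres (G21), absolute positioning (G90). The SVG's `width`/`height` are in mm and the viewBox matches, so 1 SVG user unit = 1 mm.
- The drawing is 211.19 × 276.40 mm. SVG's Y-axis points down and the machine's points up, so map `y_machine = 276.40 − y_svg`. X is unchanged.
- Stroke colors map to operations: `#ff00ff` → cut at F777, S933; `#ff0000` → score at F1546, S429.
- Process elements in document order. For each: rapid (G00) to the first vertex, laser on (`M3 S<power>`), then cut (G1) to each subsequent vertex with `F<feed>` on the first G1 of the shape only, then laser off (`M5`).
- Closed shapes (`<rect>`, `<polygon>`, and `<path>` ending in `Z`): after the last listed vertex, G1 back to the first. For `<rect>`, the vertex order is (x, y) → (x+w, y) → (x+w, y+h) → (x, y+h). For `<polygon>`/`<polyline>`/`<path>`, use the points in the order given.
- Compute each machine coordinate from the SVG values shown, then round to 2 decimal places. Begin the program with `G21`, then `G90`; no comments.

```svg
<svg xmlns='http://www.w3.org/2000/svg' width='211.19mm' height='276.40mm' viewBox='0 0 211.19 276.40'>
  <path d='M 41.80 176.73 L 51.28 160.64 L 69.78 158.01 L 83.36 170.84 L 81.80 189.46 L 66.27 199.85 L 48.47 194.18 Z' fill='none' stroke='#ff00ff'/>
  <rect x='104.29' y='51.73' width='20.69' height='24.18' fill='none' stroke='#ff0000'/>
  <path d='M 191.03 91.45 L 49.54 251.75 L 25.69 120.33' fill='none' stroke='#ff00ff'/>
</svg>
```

G21
G90
G00 X41.80 Y99.67
M3 S933
G1 X51.28 Y115.76 F777
G1 X69.78 Y118.39
G1 X83.36 Y105.56
G1 X81.80 Y86.94
G1 X66.27 Y76.55
G1 X48.47 Y82.22
G1 X41.80 Y99.67
M5
G00 X104.29 Y224.67
M3 S429
G1 X124.98 Y224.67 F1546
G1 X124.98 Y200.49
G1 X104.29 Y200.49
G1 X104.29 Y224.67
M5
G00 X191.03 Y184.95
M3 S933
G1 X49.54 Y24.65 F777
G1 X25.69 Y156.07
M5

viewBox `0 0 211.19 276.40` with mm width/height → 1 unit = 1 mm. Flip: y_m = 276.40 − y_svg.

**Shape 1** — `<path>` regular polygon, stroke `#ff00ff` → cut (S933, F777). Machine vertices: (41.80,99.67) → (51.28,115.76) → (69.78,118.39) → (83.36,105.56) → (81.80,86.94) → (66.27,76.55) → (48.47,82.22) → (41.80,99.67). Closed: final G1 returns to the first vertex.

**Shape 2** — `<rect>` rectangle, stroke `#ff0000` → score (S429, F1546). Machine vertices: (104.29,224.67) → (124.98,224.67) → (124.98,200.49) → (104.29,200.49) → (104.29,224.67). Closed: final G1 returns to the first vertex.

**Shape 3** — `<path>` open polyline, stroke `#ff00ff` → cut (S933, F777). Machine vertices: (191.03,184.95) → (49.54,24.65) → (25.69,156.07). Open path.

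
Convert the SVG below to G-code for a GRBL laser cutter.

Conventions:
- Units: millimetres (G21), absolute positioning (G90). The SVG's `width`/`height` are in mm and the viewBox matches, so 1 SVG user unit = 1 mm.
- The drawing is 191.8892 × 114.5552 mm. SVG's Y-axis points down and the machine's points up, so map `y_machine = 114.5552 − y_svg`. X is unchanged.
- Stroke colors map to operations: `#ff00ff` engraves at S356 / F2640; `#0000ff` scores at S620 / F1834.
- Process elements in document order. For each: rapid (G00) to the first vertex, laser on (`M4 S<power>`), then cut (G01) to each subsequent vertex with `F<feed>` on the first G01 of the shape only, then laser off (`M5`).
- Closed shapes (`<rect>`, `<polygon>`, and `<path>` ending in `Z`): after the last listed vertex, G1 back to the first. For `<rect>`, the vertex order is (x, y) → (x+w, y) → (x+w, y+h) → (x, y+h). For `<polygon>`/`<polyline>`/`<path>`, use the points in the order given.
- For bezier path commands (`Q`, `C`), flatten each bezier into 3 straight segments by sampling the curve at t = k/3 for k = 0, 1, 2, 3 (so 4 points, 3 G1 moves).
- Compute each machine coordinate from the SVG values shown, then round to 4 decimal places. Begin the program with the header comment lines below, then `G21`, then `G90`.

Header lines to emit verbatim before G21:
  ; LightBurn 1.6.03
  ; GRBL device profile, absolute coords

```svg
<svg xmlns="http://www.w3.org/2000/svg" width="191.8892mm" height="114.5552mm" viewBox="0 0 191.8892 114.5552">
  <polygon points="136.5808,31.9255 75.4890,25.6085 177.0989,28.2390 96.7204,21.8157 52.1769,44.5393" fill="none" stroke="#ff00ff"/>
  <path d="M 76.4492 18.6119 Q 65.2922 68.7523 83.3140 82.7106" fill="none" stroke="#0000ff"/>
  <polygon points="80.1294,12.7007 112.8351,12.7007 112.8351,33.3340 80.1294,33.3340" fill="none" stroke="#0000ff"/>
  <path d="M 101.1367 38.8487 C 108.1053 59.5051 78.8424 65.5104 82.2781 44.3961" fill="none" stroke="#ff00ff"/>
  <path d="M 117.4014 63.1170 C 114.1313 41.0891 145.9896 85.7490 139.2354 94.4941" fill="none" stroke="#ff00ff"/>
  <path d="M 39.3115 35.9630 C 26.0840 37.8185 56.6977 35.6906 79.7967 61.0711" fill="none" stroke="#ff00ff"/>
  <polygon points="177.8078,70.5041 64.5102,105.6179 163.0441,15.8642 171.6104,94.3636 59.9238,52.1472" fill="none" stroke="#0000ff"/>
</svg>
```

Since the viewBox matches the mm dimensions, user units are millimetres directly. The only transform is the Y-flip y_m = 114.5552 − y_svg.

Shape 1 is a closed polygon drawn with `<polygon>`. Its stroke #ff00ff means engrave at S356, F2640. After flipping Y the toolpath is (136.5808,82.6297) → (75.4890,88.9467) → (177.0989,86.3162) → (96.7204,92.7395) → (52.1769,70.0159) → (136.5808,82.6297), returning to the start.

Shape 2 is a quadratic bezier drawn with `<path>`. Its stroke #0000ff means score at S620, F1834. After flipping Y the toolpath is (76.4492,95.9433) → (72.2533,66.5366) → (74.5416,45.1704) → (83.3140,31.8446).

Shape 3 is a rectangle drawn with `<polygon>`. Its stroke #0000ff means score at S620, F1834. After flipping Y the toolpath is (80.1294,101.8545) → (112.8351,101.8545) → (112.8351,81.2212) → (80.1294,81.2212) → (80.1294,101.8545), returning to the start.

Shape 4 is a cubic bezier drawn with `<path>`. Its stroke #ff00ff means engrave at S356, F2640. After flipping Y the toolpath is (101.1367,75.7065) → (98.5811,60.3956) → (87.1890,57.6229) → (82.2781,70.1591).

Shape 5 is a cubic bezier drawn with `<path>`. Its stroke #ff00ff means engrave at S356, F2640. After flipping Y the toolpath is (117.4014,51.4382) → (123.1096,55.0369) → (135.8499,36.9777) → (139.2354,20.0611).

Shape 6 is a cubic bezier drawn with `<path>`. Its stroke #ff00ff means engrave at S356, F2640. After flipping Y the toolpath is (39.3115,78.5922) → (38.7957,76.8981) → (56.0949,70.8615) → (79.7967,53.4841).

Shape 7 is a closed polygon drawn with `<polygon>`. Its stroke #0000ff means score at S620, F1834. After flipping Y the toolpath is (177.8078,44.0511) → (64.5102,8.9373) → (163.0441,98.6910) → (171.6104,20.1916) → (59.9238,62.4080) → (177.8078,44.0511), returning to the start.

; LightBurn 1.6.03
; GRBL device profile, absolute coords
G21
G90
G00 X136.5808 Y82.6297
M4 S356
G01 X75.4890 Y88.9467 F2640
G01 X177.0989 Y86.3162
G01 X96.7204 Y92.7395
G01 X52.1769 Y70.0159
G01 X136.5808 Y82.6297
M5
G00 X76.4492 Y95.9433
M4 S620
G01 X72.2533 Y66.5366 F1834
G01 X74.5416 Y45.1704
G01 X83.3140 Y31.8446
M5
G00 X80.1294 Y101.8545
M4 S620
G01 X112.8351 Y101.8545 F1834
G01 X112.8351 Y81.2212
G01 X80.1294 Y81.2212
G01 X80.1294 Y101.8545
M5
G00 X101.1367 Y75.7065
M4 S356
G01 X98.5811 Y60.3956 F2640
G01 X87.1890 Y57.6229
G01 X82.2781 Y70.1591
M5
G00 X117.4014 Y51.4382
M4 S356
G01 X123.1096 Y55.0369 F2640
G01 X135.8499 Y36.9777
G01 X139.2354 Y20.0611
M5
G00 X39.3115 Y78.5922
M4 S356
G01 X38.7957 Y76.8981 F2640
G01 X56.0949 Y70.8615
G01 X79.7967 Y53.4841
M5
G00 X177.8078 Y44.0511
M4 S620
G01 X64.5102 Y8.9373 F1834
G01 X163.0441 Y98.6910
G01 X171.6104 Y20.1916
G01 X59.9238 Y62.4080
G01 X177.8078 Y44.0511
M5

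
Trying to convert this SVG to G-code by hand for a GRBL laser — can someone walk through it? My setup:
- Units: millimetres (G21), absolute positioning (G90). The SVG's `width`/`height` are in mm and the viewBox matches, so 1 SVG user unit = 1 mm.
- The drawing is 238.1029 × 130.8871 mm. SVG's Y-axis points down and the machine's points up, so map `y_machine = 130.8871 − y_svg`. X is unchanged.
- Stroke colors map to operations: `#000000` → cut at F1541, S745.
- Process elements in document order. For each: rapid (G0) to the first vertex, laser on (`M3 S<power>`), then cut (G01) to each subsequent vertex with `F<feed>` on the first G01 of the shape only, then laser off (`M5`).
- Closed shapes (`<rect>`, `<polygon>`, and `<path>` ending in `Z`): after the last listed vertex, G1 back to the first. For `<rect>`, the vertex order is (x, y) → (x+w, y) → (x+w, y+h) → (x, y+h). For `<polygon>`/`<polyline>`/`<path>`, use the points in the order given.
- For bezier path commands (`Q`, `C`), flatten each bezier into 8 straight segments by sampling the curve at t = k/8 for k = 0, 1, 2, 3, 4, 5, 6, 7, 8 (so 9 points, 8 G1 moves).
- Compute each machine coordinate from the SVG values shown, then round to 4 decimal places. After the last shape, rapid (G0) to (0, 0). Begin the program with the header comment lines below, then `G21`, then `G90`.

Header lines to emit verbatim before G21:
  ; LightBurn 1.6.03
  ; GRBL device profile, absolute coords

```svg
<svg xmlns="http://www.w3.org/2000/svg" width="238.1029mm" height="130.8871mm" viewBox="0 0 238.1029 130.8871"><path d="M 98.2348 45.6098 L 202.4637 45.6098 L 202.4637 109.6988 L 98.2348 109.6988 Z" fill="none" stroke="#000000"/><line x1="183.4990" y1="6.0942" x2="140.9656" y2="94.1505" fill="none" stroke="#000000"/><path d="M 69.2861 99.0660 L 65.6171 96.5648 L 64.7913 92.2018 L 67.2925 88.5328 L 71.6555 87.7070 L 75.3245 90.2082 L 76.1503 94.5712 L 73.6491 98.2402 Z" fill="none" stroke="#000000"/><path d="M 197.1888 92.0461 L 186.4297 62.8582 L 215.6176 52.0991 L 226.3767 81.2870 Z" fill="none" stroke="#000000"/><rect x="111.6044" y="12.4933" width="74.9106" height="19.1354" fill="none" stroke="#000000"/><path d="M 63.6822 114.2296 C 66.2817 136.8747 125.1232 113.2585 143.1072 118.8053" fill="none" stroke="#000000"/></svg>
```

viewBox `0 0 238.1029 130.8871` with mm width/height → 1 unit = 1 mm. Flip: y_m = 130.8871 − y_svg.

**Shape 1** — `<path>` rectangle, stroke `#000000` → cut (S745, F1541). Machine vertices: (98.2348,85.2773) → (202.4637,85.2773) → (202.4637,21.1883) → (98.2348,21.1883) → (98.2348,85.2773). Closed: final G1 returns to the first vertex.

**Shape 2** — `<line>` line segment, stroke `#000000` → cut (S745, F1541). Machine vertices: (183.4990,124.7929) → (140.9656,36.7366). Open path.

**Shape 3** — `<path>` regular polygon, stroke `#000000` → cut (S745, F1541). Machine vertices: (69.2861,31.8211) → (65.6171,34.3223) → (64.7913,38.6853) → (67.2925,42.3543) → (71.6555,43.1801) → (75.3245,40.6789) → (76.1503,36.3159) → (73.6491,32.6469) → (69.2861,31.8211). Closed: final G1 returns to the first vertex.

**Shape 4** — `<path>` regular polygon, stroke `#000000` → cut (S745, F1541). Machine vertices: (197.1888,38.8410) → (186.4297,68.0289) → (215.6176,78.7880) → (226.3767,49.6001) → (197.1888,38.8410). Closed: final G1 returns to the first vertex.

**Shape 5** — `<rect>` rectangle, stroke `#000000` → cut (S745, F1541). Machine vertices: (111.6044,118.3938) → (186.5150,118.3938) → (186.5150,99.2584) → (111.6044,99.2584) → (111.6044,118.3938). Closed: final G1 returns to the first vertex.

**Shape 6** — `<path>` cubic bezier, stroke `#000000` → cut (S745, F1541). Control points (SVG): P0=(63.6822,114.2296), P1=(66.2817,136.8747), P2=(125.1232,113.2585), P3=(143.1072,118.8053); sampled at t=k/8. Machine vertices: (63.6822,16.6575) → (67.1037,10.1868) → (74.6600,7.1692) → (85.2132,6.7208) → (97.6255,7.9578) → (110.7589,9.9963) → (123.4756,11.9523) → (134.6377,12.9421) → (143.1072,12.0818). Open path.

; LightBurn 1.6.03
; GRBL device profile, absolute coords
G21
G90
G0 X98.2348 Y85.2773
M3 S745
G01 X202.4637 Y85.2773 F1541
G01 X202.4637 Y21.1883
G01 X98.2348 Y21.1883
G01 X98.2348 Y85.2773
M5
G0 X183.4990 Y124.7929
M3 S745
G01 X140.9656 Y36.7366 F1541
M5
G0 X69.2861 Y31.8211
M3 S745
G01 X65.6171 Y34.3223 F1541
G01 X64.7913 Y38.6853
G01 X67.2925 Y42.3543
G01 X71.6555 Y43.1801
G01 X75.3245 Y40.6789
G01 X76.1503 Y36.3159
G01 X73.6491 Y32.6469
G01 X69.2861 Y31.8211
M5
G0 X197.1888 Y38.8410
M3 S745
G01 X186.4297 Y68.0289 F1541
G01 X215.6176 Y78.7880
G01 X226.3767 Y49.6001
G01 X197.1888 Y38.8410
M5
G0 X111.6044 Y118.3938
M3 S745
G01 X186.5150 Y118.3938 F1541
G01 X186.5150 Y99.2584
G01 X111.6044 Y99.2584
G01 X111.6044 Y118.3938
M5
G0 X63.6822 Y16.6575
M3 S745
G01 X67.1037 Y10.1868 F1541
G01 X74.6600 Y7.1692
G01 X85.2132 Y6.7208
G01 X97.6255 Y7.9578
G01 X110.7589 Y9.9963
G01 X123.4756 Y11.9523
G01 X134.6377 Y12.9421
G01 X143.1072 Y12.0818
M5
G0 X0.0000 Y0.0000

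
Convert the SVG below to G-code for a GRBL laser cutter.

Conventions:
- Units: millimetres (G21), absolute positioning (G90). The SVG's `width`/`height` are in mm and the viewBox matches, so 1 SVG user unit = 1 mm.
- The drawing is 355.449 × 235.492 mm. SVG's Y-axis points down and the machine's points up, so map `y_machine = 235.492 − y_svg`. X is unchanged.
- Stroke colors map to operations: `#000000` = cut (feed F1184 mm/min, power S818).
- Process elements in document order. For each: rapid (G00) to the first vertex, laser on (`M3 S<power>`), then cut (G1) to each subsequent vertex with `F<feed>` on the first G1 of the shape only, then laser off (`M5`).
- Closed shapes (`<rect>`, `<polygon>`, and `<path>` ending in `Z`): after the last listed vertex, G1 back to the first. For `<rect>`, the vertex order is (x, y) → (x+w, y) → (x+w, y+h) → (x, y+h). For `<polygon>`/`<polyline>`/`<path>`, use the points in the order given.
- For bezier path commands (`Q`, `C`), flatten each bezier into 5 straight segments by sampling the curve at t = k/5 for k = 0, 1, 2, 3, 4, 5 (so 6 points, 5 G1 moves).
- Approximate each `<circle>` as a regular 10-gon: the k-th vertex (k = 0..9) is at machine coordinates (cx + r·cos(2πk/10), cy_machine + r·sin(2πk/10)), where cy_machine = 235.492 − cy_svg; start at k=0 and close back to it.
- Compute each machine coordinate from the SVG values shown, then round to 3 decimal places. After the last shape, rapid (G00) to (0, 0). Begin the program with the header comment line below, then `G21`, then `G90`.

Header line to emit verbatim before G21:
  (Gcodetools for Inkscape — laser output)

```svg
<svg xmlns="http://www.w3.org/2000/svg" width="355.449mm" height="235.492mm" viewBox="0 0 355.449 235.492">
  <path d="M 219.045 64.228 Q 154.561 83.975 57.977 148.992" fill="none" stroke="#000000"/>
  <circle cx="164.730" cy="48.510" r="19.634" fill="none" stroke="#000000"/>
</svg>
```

Since the viewBox matches the mm dimensions, user units are millimetres directly. The only transform is the Y-flip y_m = 235.492 − y_svg.

Shape 1 is a quadratic bezier drawn with `<path>`. Its stroke #000000 means cut at S818, F1184. After flipping Y the toolpath is (219.045,171.264) → (191.967,161.554) → (162.322,148.223) → (130.108,131.270) → (95.327,110.696) → (57.977,86.500).

Shape 2 is a circle drawn with `<circle>`. Its stroke #000000 means cut at S818, F1184. After flipping Y the toolpath is (184.364,186.982) → (180.614,198.523) → (170.797,205.655) → (158.663,205.655) → (148.846,198.523) → (145.096,186.982) → (148.846,175.441) → (158.663,168.309) → (170.797,168.309) → (180.614,175.441) → (184.364,186.982), returning to the start.

(Gcodetools for Inkscape — laser output)
G21
G90
G00 X219.045 Y171.264
M3 S818
G1 X191.967 Y161.554 F1184
G1 X162.322 Y148.223
G1 X130.108 Y131.270
G1 X95.327 Y110.696
G1 X57.977 Y86.500
M5
G00 X184.364 Y186.982
M3 S818
G1 X180.614 Y198.523 F1184
G1 X170.797 Y205.655
G1 X158.663 Y205.655
G1 X148.846 Y198.523
G1 X145.096 Y186.982
G1 X148.846 Y175.441
G1 X158.663 Y168.309
G1 X170.797 Y168.309
G1 X180.614 Y175.441
G1 X184.364 Y186.982
M5
G00 X0.000 Y0.000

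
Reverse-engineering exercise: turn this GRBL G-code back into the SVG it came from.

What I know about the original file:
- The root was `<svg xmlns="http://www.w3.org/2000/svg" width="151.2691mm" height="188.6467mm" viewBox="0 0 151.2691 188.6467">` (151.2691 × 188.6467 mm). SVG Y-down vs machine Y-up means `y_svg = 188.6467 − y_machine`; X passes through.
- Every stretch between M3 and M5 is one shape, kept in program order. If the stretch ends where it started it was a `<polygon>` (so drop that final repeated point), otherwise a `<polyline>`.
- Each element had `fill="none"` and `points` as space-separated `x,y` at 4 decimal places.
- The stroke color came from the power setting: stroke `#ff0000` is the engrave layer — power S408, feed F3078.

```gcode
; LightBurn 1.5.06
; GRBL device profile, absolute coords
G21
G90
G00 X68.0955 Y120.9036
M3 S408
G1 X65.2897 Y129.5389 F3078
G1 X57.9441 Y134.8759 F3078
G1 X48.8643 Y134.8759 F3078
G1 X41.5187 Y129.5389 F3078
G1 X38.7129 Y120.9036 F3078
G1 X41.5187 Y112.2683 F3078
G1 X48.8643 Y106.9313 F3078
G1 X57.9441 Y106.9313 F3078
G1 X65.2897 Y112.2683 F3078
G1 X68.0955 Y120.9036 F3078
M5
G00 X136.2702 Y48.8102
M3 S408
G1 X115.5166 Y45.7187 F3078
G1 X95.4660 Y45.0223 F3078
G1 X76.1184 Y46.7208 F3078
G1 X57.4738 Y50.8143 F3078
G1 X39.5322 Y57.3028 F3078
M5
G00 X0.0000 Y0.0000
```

<svg xmlns="http://www.w3.org/2000/svg" width="151.2691mm" height="188.6467mm" viewBox="0 0 151.2691 188.6467">
  <polygon points="68.0955,67.7431 65.2897,59.1078 57.9441,53.7708 48.8643,53.7708 41.5187,59.1078 38.7129,67.7431 41.5187,76.3784 48.8643,81.7154 57.9441,81.7154 65.2897,76.3784" fill="none" stroke="#ff0000"/>
  <polyline points="136.2702,139.8365 115.5166,142.9280 95.4660,143.6244 76.1184,141.9259 57.4738,137.8324 39.5322,131.3439" fill="none" stroke="#ff0000"/>
</svg>

Each laser-on run becomes one SVG element. Flip Y back into SVG space with y_svg = 188.6467 − y_machine. Every run uses S408, so all elements get stroke `#ff0000` (engrave).

Run 1: The run returns to its start, so emit a `<polygon>` with points (Y-flipped): 68.0955,67.7431 65.2897,59.1078 57.9441,53.7708 48.8643,53.7708 41.5187,59.1078 38.7129,67.7431 41.5187,76.3784 48.8643,81.7154 57.9441,81.7154 65.2897,76.3784.

Run 2: The run is open, so emit a `<polyline>` with points (Y-flipped): 136.2702,139.8365 115.5166,142.9280 95.4660,143.6244 76.1184,141.9259 57.4738,137.8324 39.5322,131.3439.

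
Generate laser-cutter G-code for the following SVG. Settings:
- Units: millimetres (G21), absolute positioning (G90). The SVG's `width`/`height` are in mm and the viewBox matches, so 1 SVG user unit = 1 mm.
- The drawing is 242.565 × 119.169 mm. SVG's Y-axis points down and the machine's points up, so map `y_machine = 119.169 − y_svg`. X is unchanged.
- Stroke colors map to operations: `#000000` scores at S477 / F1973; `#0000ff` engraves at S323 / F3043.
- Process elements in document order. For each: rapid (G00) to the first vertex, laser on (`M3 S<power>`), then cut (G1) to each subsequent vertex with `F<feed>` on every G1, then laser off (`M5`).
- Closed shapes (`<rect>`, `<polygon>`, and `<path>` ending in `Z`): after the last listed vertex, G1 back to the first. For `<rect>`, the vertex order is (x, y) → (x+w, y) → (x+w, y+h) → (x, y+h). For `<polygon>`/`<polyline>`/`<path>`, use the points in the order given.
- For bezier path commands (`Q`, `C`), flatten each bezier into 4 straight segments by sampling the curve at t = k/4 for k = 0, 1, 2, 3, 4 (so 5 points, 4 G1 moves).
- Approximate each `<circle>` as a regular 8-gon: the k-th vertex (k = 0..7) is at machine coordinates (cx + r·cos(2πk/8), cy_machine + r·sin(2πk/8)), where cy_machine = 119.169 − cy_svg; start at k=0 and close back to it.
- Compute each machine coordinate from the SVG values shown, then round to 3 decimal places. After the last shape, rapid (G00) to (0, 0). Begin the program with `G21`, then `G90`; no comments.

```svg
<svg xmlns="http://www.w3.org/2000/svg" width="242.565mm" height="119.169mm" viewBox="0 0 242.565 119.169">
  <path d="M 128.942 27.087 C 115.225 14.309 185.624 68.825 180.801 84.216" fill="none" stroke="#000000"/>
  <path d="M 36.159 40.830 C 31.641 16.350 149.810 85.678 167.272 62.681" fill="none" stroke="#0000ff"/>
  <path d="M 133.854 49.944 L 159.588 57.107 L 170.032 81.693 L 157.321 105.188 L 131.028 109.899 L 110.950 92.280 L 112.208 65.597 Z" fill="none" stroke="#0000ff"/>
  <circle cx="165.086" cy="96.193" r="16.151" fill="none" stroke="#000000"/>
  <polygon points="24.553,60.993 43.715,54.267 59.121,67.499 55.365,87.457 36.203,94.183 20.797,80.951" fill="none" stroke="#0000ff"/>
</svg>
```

Since the viewBox matches the mm dimensions, user units are millimetres directly. The only transform is the Y-flip y_m = 119.169 − y_svg.

Shape 1 is a cubic bezier drawn with `<path>`. Its stroke #000000 means score at S477, F1973. After flipping Y the toolpath is (128.942,92.082) → (131.936,90.711) → (151.536,74.081) → (172.804,52.169) → (180.801,34.953).

Shape 2 is a cubic bezier drawn with `<path>`. Its stroke #0000ff means engrave at S323, F3043. After flipping Y the toolpath is (36.159,78.339) → (52.284,82.018) → (93.473,67.970) → (138.783,53.643) → (167.272,56.488).

Shape 3 is a regular polygon drawn with `<path>`. Its stroke #0000ff means engrave at S323, F3043. After flipping Y the toolpath is (133.854,69.225) → (159.588,62.062) → (170.032,37.476) → (157.321,13.981) → (131.028,9.270) → (110.950,26.889) → (112.208,53.572) → (133.854,69.225), returning to the start.

Shape 4 is a circle drawn with `<circle>`. Its stroke #000000 means score at S477, F1973. After flipping Y the toolpath is (181.237,22.976) → (176.506,34.396) → (165.086,39.127) → (153.666,34.396) → (148.935,22.976) → (153.666,11.556) → (165.086,6.825) → (176.506,11.556) → (181.237,22.976), returning to the start.

Shape 5 is a regular polygon drawn with `<polygon>`. Its stroke #0000ff means engrave at S323, F3043. After flipping Y the toolpath is (24.553,58.176) → (43.715,64.902) → (59.121,51.670) → (55.365,31.712) → (36.203,24.986) → (20.797,38.218) → (24.553,58.176), returning to the start.

G21
G90
G00 X128.942 Y92.082
M3 S477
G1 X131.936 Y90.711 F1973
G1 X151.536 Y74.081 F1973
G1 X172.804 Y52.169 F1973
G1 X180.801 Y34.953 F1973
M5
G00 X36.159 Y78.339
M3 S323
G1 X52.284 Y82.018 F3043
G1 X93.473 Y67.970 F3043
G1 X138.783 Y53.643 F3043
G1 X167.272 Y56.488 F3043
M5
G00 X133.854 Y69.225
M3 S323
G1 X159.588 Y62.062 F3043
G1 X170.032 Y37.476 F3043
G1 X157.321 Y13.981 F3043
G1 X131.028 Y9.270 F3043
G1 X110.950 Y26.889 F3043
G1 X112.208 Y53.572 F3043
G1 X133.854 Y69.225 F3043
M5
G00 X181.237 Y22.976
M3 S477
G1 X176.506 Y34.396 F1973
G1 X165.086 Y39.127 F1973
G1 X153.666 Y34.396 F1973
G1 X148.935 Y22.976 F1973
G1 X153.666 Y11.556 F1973
G1 X165.086 Y6.825 F1973
G1 X176.506 Y11.556 F1973
G1 X181.237 Y22.976 F1973
M5
G00 X24.553 Y58.176
M3 S323
G1 X43.715 Y64.902 F3043
G1 X59.121 Y51.670 F3043
G1 X55.365 Y31.712 F3043
G1 X36.203 Y24.986 F3043
G1 X20.797 Y38.218 F3043
G1 X24.553 Y58.176 F3043
M5
G00 X0.000 Y0.000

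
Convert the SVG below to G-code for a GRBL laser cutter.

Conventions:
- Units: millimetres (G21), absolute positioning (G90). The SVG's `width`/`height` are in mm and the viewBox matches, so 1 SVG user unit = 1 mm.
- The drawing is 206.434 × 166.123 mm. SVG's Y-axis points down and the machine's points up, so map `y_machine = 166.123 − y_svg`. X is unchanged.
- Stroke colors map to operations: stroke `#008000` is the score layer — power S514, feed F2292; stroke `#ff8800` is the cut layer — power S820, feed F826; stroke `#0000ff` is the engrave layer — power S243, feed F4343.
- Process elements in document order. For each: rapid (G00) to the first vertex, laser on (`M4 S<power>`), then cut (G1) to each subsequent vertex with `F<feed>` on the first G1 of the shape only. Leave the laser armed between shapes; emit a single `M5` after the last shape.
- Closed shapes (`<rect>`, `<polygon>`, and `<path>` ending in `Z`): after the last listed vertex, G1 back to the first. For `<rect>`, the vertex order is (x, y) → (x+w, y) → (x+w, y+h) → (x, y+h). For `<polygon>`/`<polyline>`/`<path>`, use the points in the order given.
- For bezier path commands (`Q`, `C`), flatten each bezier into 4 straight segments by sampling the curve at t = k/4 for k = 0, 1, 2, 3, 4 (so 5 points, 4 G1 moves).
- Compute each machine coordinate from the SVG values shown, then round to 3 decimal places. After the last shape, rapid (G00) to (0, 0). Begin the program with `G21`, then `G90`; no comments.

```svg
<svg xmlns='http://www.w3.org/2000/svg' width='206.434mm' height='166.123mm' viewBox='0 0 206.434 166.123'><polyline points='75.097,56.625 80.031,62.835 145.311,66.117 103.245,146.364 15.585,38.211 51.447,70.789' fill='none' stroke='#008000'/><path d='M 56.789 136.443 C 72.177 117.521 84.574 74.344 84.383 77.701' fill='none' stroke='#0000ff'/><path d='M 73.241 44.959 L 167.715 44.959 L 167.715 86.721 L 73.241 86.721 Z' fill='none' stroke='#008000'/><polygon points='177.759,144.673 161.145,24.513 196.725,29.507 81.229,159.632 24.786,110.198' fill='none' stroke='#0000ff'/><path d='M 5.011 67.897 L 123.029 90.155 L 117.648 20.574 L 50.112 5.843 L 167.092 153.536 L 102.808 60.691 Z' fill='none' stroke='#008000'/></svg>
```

Since the viewBox matches the mm dimensions, user units are millimetres directly. The only transform is the Y-flip y_m = 166.123 − y_svg.

Shape 1 is a open polyline drawn with `<polyline>`. Its stroke #008000 means score at S514, F2292. After flipping Y the toolpath is (75.097,109.498) → (80.031,103.288) → (145.311,100.006) → (103.245,19.759) → (15.585,127.912) → (51.447,95.334).

Shape 2 is a cubic bezier drawn with `<path>`. Its stroke #0000ff means engrave at S243, F4343. After flipping Y the toolpath is (56.789,29.680) → (67.619,47.313) → (76.428,67.406) → (82.316,83.321) → (84.383,88.422).

Shape 3 is a rectangle drawn with `<path>`. Its stroke #008000 means score at S514, F2292. After flipping Y the toolpath is (73.241,121.164) → (167.715,121.164) → (167.715,79.402) → (73.241,79.402) → (73.241,121.164), returning to the start.

Shape 4 is a closed polygon drawn with `<polygon>`. Its stroke #0000ff means engrave at S243, F4343. After flipping Y the toolpath is (177.759,21.450) → (161.145,141.610) → (196.725,136.616) → (81.229,6.491) → (24.786,55.925) → (177.759,21.450), returning to the start.

Shape 5 is a closed polygon drawn with `<path>`. Its stroke #008000 means score at S514, F2292. After flipping Y the toolpath is (5.011,98.226) → (123.029,75.968) → (117.648,145.549) → (50.112,160.280) → (167.092,12.587) → (102.808,105.432) → (5.011,98.226), returning to the start.

G21
G90
G00 X75.097 Y109.498
M4 S514
G1 X80.031 Y103.288 F2292
G1 X145.311 Y100.006
G1 X103.245 Y19.759
G1 X15.585 Y127.912
G1 X51.447 Y95.334
G00 X56.789 Y29.680
M4 S243
G1 X67.619 Y47.313 F4343
G1 X76.428 Y67.406
G1 X82.316 Y83.321
G1 X84.383 Y88.422
G00 X73.241 Y121.164
M4 S514
G1 X167.715 Y121.164 F2292
G1 X167.715 Y79.402
G1 X73.241 Y79.402
G1 X73.241 Y121.164
G00 X177.759 Y21.450
M4 S243
G1 X161.145 Y141.610 F4343
G1 X196.725 Y136.616
G1 X81.229 Y6.491
G1 X24.786 Y55.925
G1 X177.759 Y21.450
G00 X5.011 Y98.226
M4 S514
G1 X123.029 Y75.968 F2292
G1 X117.648 Y145.549
G1 X50.112 Y160.280
G1 X167.092 Y12.587
G1 X102.808 Y105.432
G1 X5.011 Y98.226
M5
G00 X0.000 Y0.000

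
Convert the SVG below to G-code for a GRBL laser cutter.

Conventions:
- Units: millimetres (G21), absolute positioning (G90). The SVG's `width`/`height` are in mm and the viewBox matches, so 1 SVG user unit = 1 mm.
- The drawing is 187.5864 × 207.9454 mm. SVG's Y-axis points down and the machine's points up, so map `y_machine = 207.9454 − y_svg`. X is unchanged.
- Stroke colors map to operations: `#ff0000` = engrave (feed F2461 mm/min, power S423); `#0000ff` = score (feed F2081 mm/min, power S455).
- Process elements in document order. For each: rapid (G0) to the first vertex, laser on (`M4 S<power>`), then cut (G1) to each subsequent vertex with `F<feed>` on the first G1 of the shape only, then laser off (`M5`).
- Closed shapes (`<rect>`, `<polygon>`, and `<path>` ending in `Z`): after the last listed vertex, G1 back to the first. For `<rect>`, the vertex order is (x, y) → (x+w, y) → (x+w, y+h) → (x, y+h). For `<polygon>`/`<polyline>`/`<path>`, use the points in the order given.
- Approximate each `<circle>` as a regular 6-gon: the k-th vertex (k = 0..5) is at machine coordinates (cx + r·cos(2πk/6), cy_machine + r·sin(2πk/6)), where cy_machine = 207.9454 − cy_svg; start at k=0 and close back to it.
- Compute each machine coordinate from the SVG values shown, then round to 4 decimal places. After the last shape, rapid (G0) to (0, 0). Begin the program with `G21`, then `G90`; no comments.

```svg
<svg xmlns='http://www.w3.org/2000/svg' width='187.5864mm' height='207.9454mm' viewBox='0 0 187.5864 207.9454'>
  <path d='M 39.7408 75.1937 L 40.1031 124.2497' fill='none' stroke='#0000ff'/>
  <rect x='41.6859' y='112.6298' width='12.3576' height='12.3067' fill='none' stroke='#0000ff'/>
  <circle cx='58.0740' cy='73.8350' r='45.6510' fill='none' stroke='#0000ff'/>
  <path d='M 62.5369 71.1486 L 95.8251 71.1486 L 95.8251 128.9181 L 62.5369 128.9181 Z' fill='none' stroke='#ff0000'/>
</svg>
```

G21
G90
G0 X39.7408 Y132.7517
M4 S455
G1 X40.1031 Y83.6957 F2081
M5
G0 X41.6859 Y95.3156
M4 S455
G1 X54.0435 Y95.3156 F2081
G1 X54.0435 Y83.0089
G1 X41.6859 Y83.0089
G1 X41.6859 Y95.3156
M5
G0 X103.7250 Y134.1104
M4 S455
G1 X80.8995 Y173.6453 F2081
G1 X35.2485 Y173.6453
G1 X12.4230 Y134.1104
G1 X35.2485 Y94.5755
G1 X80.8995 Y94.5755
G1 X103.7250 Y134.1104
M5
G0 X62.5369 Y136.7968
M4 S423
G1 X95.8251 Y136.7968 F2461
G1 X95.8251 Y79.0273
G1 X62.5369 Y79.0273
G1 X62.5369 Y136.7968
M5
G0 X0.0000 Y0.0000

1 u = 1 mm; y_m = 207.9454 − y.

[1] `<path>` line segment, #0000ff→score S455 F2081: (39.7408,132.7517) → (40.1031,83.6957)

[2] `<rect>` rectangle, #0000ff→score S455 F2081: (41.6859,95.3156) → (54.0435,95.3156) → (54.0435,83.0089) → (41.6859,83.0089) → (41.6859,95.3156) (closed)

[3] `<circle>` circle, #0000ff→score S455 F2081: (103.7250,134.1104) → (80.8995,173.6453) → (35.2485,173.6453) → (12.4230,134.1104) → (35.2485,94.5755) → (80.8995,94.5755) → (103.7250,134.1104) (closed)

[4] `<path>` rectangle, #ff0000→engrave S423 F2461: (62.5369,136.7968) → (95.8251,136.7968) → (95.8251,79.0273) → (62.5369,79.0273) → (62.5369,136.7968) (closed)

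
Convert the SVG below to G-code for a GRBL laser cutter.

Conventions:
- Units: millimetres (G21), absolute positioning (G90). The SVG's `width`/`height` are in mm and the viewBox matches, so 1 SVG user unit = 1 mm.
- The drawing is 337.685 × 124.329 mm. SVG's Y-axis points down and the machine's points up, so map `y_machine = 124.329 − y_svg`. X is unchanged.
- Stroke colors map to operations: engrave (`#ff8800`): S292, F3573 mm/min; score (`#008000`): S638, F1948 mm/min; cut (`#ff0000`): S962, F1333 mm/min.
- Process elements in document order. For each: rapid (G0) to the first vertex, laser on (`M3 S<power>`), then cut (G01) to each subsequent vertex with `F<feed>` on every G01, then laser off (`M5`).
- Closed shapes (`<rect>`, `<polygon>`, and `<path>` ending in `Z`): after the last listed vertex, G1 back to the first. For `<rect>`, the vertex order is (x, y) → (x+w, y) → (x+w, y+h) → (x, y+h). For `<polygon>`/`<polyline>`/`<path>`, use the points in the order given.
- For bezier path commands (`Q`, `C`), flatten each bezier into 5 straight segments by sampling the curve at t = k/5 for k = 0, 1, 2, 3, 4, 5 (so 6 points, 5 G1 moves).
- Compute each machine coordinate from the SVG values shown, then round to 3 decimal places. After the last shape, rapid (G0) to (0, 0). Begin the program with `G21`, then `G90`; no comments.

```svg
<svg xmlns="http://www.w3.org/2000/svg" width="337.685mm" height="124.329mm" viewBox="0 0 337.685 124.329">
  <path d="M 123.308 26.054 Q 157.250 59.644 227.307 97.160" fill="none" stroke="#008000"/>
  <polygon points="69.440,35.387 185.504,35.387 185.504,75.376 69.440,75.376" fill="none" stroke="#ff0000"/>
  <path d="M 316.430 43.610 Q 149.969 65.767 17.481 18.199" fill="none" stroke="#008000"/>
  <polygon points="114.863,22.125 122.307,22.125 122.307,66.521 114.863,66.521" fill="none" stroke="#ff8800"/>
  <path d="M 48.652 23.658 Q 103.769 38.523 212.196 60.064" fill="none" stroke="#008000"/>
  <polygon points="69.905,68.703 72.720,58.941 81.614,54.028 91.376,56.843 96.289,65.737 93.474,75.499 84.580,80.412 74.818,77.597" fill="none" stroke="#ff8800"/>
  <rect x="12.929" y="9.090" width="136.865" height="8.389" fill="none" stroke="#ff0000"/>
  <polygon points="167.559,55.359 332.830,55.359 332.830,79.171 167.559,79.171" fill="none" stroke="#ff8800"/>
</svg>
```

Since the viewBox matches the mm dimensions, user units are millimetres directly. The only transform is the Y-flip y_m = 124.329 − y_svg.

Shape 1 is a quadratic bezier drawn with `<path>`. Its stroke #008000 means score at S638, F1948. After flipping Y the toolpath is (123.308,98.275) → (138.329,84.682) → (156.240,70.775) → (177.040,56.554) → (200.729,42.018) → (227.307,27.169).

Shape 2 is a rectangle drawn with `<polygon>`. Its stroke #ff0000 means cut at S962, F1333. After flipping Y the toolpath is (69.440,88.942) → (185.504,88.942) → (185.504,48.953) → (69.440,48.953) → (69.440,88.942), returning to the start.

Shape 3 is a quadratic bezier drawn with `<path>`. Its stroke #008000 means score at S638, F1948. After flipping Y the toolpath is (316.430,80.719) → (251.205,74.645) → (188.697,74.149) → (128.907,79.232) → (71.835,89.892) → (17.481,106.130).

Shape 4 is a rectangle drawn with `<polygon>`. Its stroke #ff8800 means engrave at S292, F3573. After flipping Y the toolpath is (114.863,102.204) → (122.307,102.204) → (122.307,57.808) → (114.863,57.808) → (114.863,102.204), returning to the start.

Shape 5 is a quadratic bezier drawn with `<path>`. Its stroke #008000 means score at S638, F1948. After flipping Y the toolpath is (48.652,100.671) → (72.831,94.458) → (101.275,87.711) → (133.984,80.430) → (170.958,72.614) → (212.196,64.265).

Shape 6 is a regular polygon drawn with `<polygon>`. Its stroke #ff8800 means engrave at S292, F3573. After flipping Y the toolpath is (69.905,55.626) → (72.720,65.388) → (81.614,70.301) → (91.376,67.486) → (96.289,58.592) → (93.474,48.830) → (84.580,43.917) → (74.818,46.732) → (69.905,55.626), returning to the start.

Shape 7 is a rectangle drawn with `<rect>`. Its stroke #ff0000 means cut at S962, F1333. After flipping Y the toolpath is (12.929,115.239) → (149.794,115.239) → (149.794,106.850) → (12.929,106.850) → (12.929,115.239), returning to the start.

Shape 8 is a rectangle drawn with `<polygon>`. Its stroke #ff8800 means engrave at S292, F3573. After flipping Y the toolpath is (167.559,68.970) → (332.830,68.970) → (332.830,45.158) → (167.559,45.158) → (167.559,68.970), returning to the start.

G21
G90
G0 X123.308 Y98.275
M3 S638
G01 X138.329 Y84.682 F1948
G01 X156.240 Y70.775 F1948
G01 X177.040 Y56.554 F1948
G01 X200.729 Y42.018 F1948
G01 X227.307 Y27.169 F1948
M5
G0 X69.440 Y88.942
M3 S962
G01 X185.504 Y88.942 F1333
G01 X185.504 Y48.953 F1333
G01 X69.440 Y48.953 F1333
G01 X69.440 Y88.942 F1333
M5
G0 X316.430 Y80.719
M3 S638
G01 X251.205 Y74.645 F1948
G01 X188.697 Y74.149 F1948
G01 X128.907 Y79.232 F1948
G01 X71.835 Y89.892 F1948
G01 X17.481 Y106.130 F1948
M5
G0 X114.863 Y102.204
M3 S292
G01 X122.307 Y102.204 F3573
G01 X122.307 Y57.808 F3573
G01 X114.863 Y57.808 F3573
G01 X114.863 Y102.204 F3573
M5
G0 X48.652 Y100.671
M3 S638
G01 X72.831 Y94.458 F1948
G01 X101.275 Y87.711 F1948
G01 X133.984 Y80.430 F1948
G01 X170.958 Y72.614 F1948
G01 X212.196 Y64.265 F1948
M5
G0 X69.905 Y55.626
M3 S292
G01 X72.720 Y65.388 F3573
G01 X81.614 Y70.301 F3573
G01 X91.376 Y67.486 F3573
G01 X96.289 Y58.592 F3573
G01 X93.474 Y48.830 F3573
G01 X84.580 Y43.917 F3573
G01 X74.818 Y46.732 F3573
G01 X69.905 Y55.626 F3573
M5
G0 X12.929 Y115.239
M3 S962
G01 X149.794 Y115.239 F1333
G01 X149.794 Y106.850 F1333
G01 X12.929 Y106.850 F1333
G01 X12.929 Y115.239 F1333
M5
G0 X167.559 Y68.970
M3 S292
G01 X332.830 Y68.970 F3573
G01 X332.830 Y45.158 F3573
G01 X167.559 Y45.158 F3573
G01 X167.559 Y68.970 F3573
M5
G0 X0.000 Y0.000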